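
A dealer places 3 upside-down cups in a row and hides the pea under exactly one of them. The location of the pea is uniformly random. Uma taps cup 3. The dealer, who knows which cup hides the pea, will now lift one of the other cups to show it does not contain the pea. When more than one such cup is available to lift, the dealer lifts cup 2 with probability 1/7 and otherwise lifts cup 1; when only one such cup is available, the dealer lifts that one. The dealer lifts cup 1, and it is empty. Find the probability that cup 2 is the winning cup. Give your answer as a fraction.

7/13

Consider each possible location of the pea in turn.
If it is under cup 1 (prior 1/3): the dealer opened cup 1, so this case is ruled out; weight (1/3)·0 = 0.
If it is under cup 2 (prior 1/3): only cup 1 is available, probability 1; weight (1/3)·1 = 1/3.
If it is under cup 3 (prior 1/3): cup 2 is available but not opened, probability 6/7; weight (1/3)·(6/7) = 2/7.
The weights sum to 13/21.
So P(the pea under cup 2 | the dealer opened cup 1) = (1/3) / (13/21) = 7/13.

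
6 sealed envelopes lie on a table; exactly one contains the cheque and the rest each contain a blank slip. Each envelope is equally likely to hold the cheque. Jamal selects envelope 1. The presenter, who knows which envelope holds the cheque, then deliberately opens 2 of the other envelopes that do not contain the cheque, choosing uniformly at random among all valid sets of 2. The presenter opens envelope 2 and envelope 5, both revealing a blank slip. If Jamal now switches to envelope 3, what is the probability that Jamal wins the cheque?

Apply Bayes' rule, conditioning on where the cheque actually is.
If it is in envelope 1 (prior 1/6): the presenter has 10 equally likely choices, so probability 1/10; weight (1/6)·(1/10) = 1/60.
If it is in either of envelopes 2 and 5 (prior 1/6 each): that envelope was opened and seen not to hold the prize — ruled out; weight (1/6)·0 = 0 each.
If it is in any of envelopes 3, 4, and 6 (prior 1/6 each): the presenter has 6 equally likely choices, so probability 1/6; weight (1/6)·(1/6) = 1/36 each.
The weights sum to 1/10.
So P(the cheque in envelope 3 | the presenter opened envelope 2 and envelope 5) = (1/36) / (1/10) = 5/18.

5/18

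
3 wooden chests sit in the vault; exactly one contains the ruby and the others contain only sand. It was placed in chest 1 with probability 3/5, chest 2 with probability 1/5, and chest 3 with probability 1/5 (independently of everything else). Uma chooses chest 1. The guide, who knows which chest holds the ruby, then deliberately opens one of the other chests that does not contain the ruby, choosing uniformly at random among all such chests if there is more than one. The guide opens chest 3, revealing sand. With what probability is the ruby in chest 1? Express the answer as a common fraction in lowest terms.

Condition on the true location of the ruby.
If it is in chest 1 (prior 3/5): the guide has 2 equally likely choices, so probability 1/2; weight (3/5)·(1/2) = 3/10.
If it is in chest 2 (prior 1/5): the guide has no choice, probability 1; weight (1/5)·1 = 1/5.
If it is in chest 3 (prior 1/5): the guide opened chest 3, so this case is ruled out; weight (1/5)·0 = 0.
The weights sum to 1/2.
So P(the ruby in chest 1 | the guide opened chest 3) = (3/10) / (1/2) = 3/5.

3/5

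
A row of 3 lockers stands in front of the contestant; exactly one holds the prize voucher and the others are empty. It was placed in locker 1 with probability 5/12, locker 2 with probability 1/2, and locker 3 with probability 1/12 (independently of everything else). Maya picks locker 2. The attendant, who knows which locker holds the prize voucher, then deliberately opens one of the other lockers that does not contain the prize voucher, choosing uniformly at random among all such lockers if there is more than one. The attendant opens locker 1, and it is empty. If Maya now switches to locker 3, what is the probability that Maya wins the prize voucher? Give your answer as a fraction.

Consider each possible location of the prize voucher in turn.
If it is in locker 1 (prior 5/12): the attendant opened locker 1, so this case is ruled out; weight (5/12)·0 = 0.
If it is in locker 2 (prior 1/2): the attendant has 2 equally likely choices, so probability 1/2; weight (1/2)·(1/2) = 1/4.
If it is in locker 3 (prior 1/12): the attendant has no choice, probability 1; weight (1/12)·1 = 1/12.
The weights sum to 1/3.
So P(the prize voucher in locker 3 | the attendant opened locker 1) = (1/12) / (1/3) = 1/4.

1/4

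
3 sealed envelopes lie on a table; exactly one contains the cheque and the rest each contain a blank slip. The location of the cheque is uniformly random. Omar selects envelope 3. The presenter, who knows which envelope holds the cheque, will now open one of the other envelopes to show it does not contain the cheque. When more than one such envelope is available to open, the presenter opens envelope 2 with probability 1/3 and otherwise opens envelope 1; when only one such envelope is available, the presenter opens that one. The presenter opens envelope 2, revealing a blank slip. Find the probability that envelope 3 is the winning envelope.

1/4

Consider each possible location of the cheque in turn.
If it is in envelope 1 (prior 1/3): only envelope 2 is available, probability 1; weight (1/3)·1 = 1/3.
If it is in envelope 2 (prior 1/3): the presenter opened envelope 2, so this case is ruled out; weight (1/3)·0 = 0.
If it is in envelope 3 (prior 1/3): envelope 2 is available, opened with probability 1/3; weight (1/3)·(1/3) = 1/9.
The weights sum to 4/9.
So P(the cheque in envelope 3 | the presenter opened envelope 2) = (1/9) / (4/9) = 1/4.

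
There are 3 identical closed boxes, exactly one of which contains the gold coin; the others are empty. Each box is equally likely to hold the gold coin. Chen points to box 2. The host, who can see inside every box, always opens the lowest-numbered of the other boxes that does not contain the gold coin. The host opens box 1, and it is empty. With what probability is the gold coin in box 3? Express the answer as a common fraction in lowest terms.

Consider each possible location of the gold coin in turn.
If it is in box 1 (prior 1/3): the host opened box 1, so this case is ruled out; weight (1/3)·0 = 0.
If it is in either of boxes 2 and 3 (prior 1/3 each): box 1 is the lowest-numbered option available, probability 1; weight (1/3)·1 = 1/3 each.
The weights sum to 2/3.
So P(the gold coin in box 3 | the host opened box 1) = (1/3) / (2/3) = 1/2.

1/2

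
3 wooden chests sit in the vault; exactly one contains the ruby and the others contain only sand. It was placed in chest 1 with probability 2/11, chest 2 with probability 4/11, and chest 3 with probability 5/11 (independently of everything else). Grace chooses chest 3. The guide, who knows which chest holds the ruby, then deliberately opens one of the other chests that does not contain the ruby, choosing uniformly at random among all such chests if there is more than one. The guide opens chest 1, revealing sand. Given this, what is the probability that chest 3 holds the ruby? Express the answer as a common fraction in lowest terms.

Apply Bayes' rule, conditioning on where the ruby actually is.
If it is in chest 1 (prior 2/11): the guide opened chest 1, so this case is ruled out; weight (2/11)·0 = 0.
If it is in chest 2 (prior 4/11): the guide has no choice, probability 1; weight (4/11)·1 = 4/11.
If it is in chest 3 (prior 5/11): the guide has 2 equally likely choices, so probability 1/2; weight (5/11)·(1/2) = 5/22.
The weights sum to 13/22.
So P(the ruby in chest 3 | the guide opened chest 1) = (5/22) / (13/22) = 5/13.

5/13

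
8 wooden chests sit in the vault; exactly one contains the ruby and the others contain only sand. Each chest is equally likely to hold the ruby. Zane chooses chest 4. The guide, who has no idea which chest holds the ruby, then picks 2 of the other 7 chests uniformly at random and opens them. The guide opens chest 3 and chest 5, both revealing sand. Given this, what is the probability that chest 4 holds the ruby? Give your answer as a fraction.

1/6

Apply Bayes' rule, conditioning on where the ruby actually is.
If it is in any of chests 1, 2, 4, 6, 7, and 8 (prior 1/8 each): the guide picks exactly this set with probability 1/21 regardless, and none is the prize; weight (1/8)·(1/21) = 1/168 each.
If it is in either of chests 3 and 5 (prior 1/8 each): that chest was opened and seen not to hold the prize — ruled out; weight (1/8)·0 = 0 each.
The weights sum to 1/28.
So P(the ruby in chest 4 | the guide opened chest 3 and chest 5) = (1/168) / (1/28) = 1/6.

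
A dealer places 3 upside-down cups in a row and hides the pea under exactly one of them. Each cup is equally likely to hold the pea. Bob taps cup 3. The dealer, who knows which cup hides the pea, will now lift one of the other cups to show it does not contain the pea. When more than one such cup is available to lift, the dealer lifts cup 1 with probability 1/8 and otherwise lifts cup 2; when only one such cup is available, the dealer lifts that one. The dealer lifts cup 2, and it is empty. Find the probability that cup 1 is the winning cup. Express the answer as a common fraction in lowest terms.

Apply Bayes' rule, conditioning on where the pea actually is.
If it is under cup 1 (prior 1/3): only cup 2 is available, probability 1; weight (1/3)·1 = 1/3.
If it is under cup 2 (prior 1/3): the dealer opened cup 2, so this case is ruled out; weight (1/3)·0 = 0.
If it is under cup 3 (prior 1/3): cup 1 is available but not opened, probability 7/8; weight (1/3)·(7/8) = 7/24.
The weights sum to 5/8.
So P(the pea under cup 1 | the dealer opened cup 2) = (1/3) / (5/8) = 8/15.

8/15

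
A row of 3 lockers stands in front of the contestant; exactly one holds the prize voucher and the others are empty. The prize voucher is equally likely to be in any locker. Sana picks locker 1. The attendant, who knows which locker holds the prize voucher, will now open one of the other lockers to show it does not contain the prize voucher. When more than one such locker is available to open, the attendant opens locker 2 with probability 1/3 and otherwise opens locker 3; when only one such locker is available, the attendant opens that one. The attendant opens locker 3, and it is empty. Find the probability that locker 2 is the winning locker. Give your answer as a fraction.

Apply Bayes' rule, conditioning on where the prize voucher actually is.
If it is in locker 1 (prior 1/3): locker 2 is available but not opened, probability 2/3; weight (1/3)·(2/3) = 2/9.
If it is in locker 2 (prior 1/3): only locker 3 is available, probability 1; weight (1/3)·1 = 1/3.
If it is in locker 3 (prior 1/3): the attendant opened locker 3, so this case is ruled out; weight (1/3)·0 = 0.
The weights sum to 5/9.
So P(the prize voucher in locker 2 | the attendant opened locker 3) = (1/3) / (5/9) = 3/5.

3/5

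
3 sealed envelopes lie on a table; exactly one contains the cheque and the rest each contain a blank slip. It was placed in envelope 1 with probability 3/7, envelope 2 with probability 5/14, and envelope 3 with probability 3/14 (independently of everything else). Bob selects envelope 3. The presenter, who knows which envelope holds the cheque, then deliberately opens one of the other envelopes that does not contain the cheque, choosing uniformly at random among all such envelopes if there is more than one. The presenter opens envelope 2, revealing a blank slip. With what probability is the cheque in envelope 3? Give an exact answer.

1/5

Condition on the true location of the cheque.
If it is in envelope 1 (prior 3/7): the presenter has no choice, probability 1; weight (3/7)·1 = 3/7.
If it is in envelope 2 (prior 5/14): the presenter opened envelope 2, so this case is ruled out; weight (5/14)·0 = 0.
If it is in envelope 3 (prior 3/14): the presenter has 2 equally likely choices, so probability 1/2; weight (3/14)·(1/2) = 3/28.
The weights sum to 15/28.
So P(the cheque in envelope 3 | the presenter opened envelope 2) = (3/28) / (15/28) = 1/5.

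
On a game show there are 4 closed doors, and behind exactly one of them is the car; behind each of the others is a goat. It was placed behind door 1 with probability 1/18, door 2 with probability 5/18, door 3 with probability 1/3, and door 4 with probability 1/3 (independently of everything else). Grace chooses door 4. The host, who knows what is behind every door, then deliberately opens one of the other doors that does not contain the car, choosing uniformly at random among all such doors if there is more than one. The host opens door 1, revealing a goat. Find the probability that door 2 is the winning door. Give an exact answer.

Apply Bayes' rule, conditioning on where the car actually is.
If it is behind door 1 (prior 1/18): the host opened door 1, so this case is ruled out; weight (1/18)·0 = 0.
If it is behind door 2 (prior 5/18): the host has 2 equally likely choices, so probability 1/2; weight (5/18)·(1/2) = 5/36.
If it is behind door 3 (prior 1/3): the host has 2 equally likely choices, so probability 1/2; weight (1/3)·(1/2) = 1/6.
If it is behind door 4 (prior 1/3): the host has 3 equally likely choices, so probability 1/3; weight (1/3)·(1/3) = 1/9.
The weights sum to 5/12.
So P(the car behind door 2 | the host opened door 1) = (5/36) / (5/12) = 1/3.

1/3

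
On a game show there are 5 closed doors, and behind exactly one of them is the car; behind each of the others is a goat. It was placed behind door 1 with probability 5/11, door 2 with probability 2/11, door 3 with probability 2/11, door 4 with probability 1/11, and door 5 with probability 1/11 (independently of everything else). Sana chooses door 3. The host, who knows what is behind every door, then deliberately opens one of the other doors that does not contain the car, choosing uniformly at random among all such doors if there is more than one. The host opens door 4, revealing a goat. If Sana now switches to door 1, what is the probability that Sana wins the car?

10/19

Condition on the true location of the car.
If it is behind door 1 (prior 5/11): the host has 3 equally likely choices, so probability 1/3; weight (5/11)·(1/3) = 5/33.
If it is behind door 2 (prior 2/11): the host has 3 equally likely choices, so probability 1/3; weight (2/11)·(1/3) = 2/33.
If it is behind door 3 (prior 2/11): the host has 4 equally likely choices, so probability 1/4; weight (2/11)·(1/4) = 1/22.
If it is behind door 4 (prior 1/11): the host opened door 4, so this case is ruled out; weight (1/11)·0 = 0.
If it is behind door 5 (prior 1/11): the host has 3 equally likely choices, so probability 1/3; weight (1/11)·(1/3) = 1/33.
The weights sum to 19/66.
So P(the car behind door 1 | the host opened door 4) = (5/33) / (19/66) = 10/19.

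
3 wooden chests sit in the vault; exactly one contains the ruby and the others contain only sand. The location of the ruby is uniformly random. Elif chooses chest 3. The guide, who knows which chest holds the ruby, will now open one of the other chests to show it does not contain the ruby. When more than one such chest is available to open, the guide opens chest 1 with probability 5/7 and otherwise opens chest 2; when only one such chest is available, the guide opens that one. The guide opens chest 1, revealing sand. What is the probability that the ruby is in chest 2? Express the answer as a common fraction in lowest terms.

7/12

Consider each possible location of the ruby in turn.
If it is in chest 1 (prior 1/3): the guide opened chest 1, so this case is ruled out; weight (1/3)·0 = 0.
If it is in chest 2 (prior 1/3): only chest 1 is available, probability 1; weight (1/3)·1 = 1/3.
If it is in chest 3 (prior 1/3): chest 1 is available, opened with probability 5/7; weight (1/3)·(5/7) = 5/21.
The weights sum to 4/7.
So P(the ruby in chest 2 | the guide opened chest 1) = (1/3) / (4/7) = 7/12.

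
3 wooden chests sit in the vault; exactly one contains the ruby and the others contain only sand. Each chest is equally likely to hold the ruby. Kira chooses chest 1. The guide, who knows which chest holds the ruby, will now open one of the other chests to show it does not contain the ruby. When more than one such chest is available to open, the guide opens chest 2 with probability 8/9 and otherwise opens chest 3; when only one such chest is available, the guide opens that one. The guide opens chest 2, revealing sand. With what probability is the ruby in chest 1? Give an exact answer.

Condition on the true location of the ruby.
If it is in chest 1 (prior 1/3): chest 2 is available, opened with probability 8/9; weight (1/3)·(8/9) = 8/27.
If it is in chest 2 (prior 1/3): the guide opened chest 2, so this case is ruled out; weight (1/3)·0 = 0.
If it is in chest 3 (prior 1/3): only chest 2 is available, probability 1; weight (1/3)·1 = 1/3.
The weights sum to 17/27.
So P(the ruby in chest 1 | the guide opened chest 2) = (8/27) / (17/27) = 8/17.

8/17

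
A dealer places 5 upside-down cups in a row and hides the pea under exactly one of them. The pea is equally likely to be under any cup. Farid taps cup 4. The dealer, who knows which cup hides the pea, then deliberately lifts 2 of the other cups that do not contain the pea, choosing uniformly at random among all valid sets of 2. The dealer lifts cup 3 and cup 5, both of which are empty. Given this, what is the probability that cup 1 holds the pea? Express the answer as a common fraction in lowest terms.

2/5

Condition on the true location of the pea.
If it is under either of cups 1 and 2 (prior 1/5 each): the dealer has 3 equally likely choices, so probability 1/3; weight (1/5)·(1/3) = 1/15 each.
If it is under either of cups 3 and 5 (prior 1/5 each): that cup was opened and seen not to hold the prize — ruled out; weight (1/5)·0 = 0 each.
If it is under cup 4 (prior 1/5): the dealer has 6 equally likely choices, so probability 1/6; weight (1/5)·(1/6) = 1/30.
The weights sum to 1/6.
So P(the pea under cup 1 | the dealer opened cup 3 and cup 5) = (1/15) / (1/6) = 2/5.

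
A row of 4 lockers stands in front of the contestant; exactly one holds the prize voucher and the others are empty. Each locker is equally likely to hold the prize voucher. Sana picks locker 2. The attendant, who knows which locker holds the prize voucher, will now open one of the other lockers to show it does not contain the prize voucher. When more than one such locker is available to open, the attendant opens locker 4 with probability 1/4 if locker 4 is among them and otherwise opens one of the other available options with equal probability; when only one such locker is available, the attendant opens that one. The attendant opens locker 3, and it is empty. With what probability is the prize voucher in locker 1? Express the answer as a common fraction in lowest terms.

6/13

Consider each possible location of the prize voucher in turn.
If it is in locker 1 (prior 1/4): locker 4 is available but not opened, probability 3/4; weight (1/4)·(3/4) = 3/16.
If it is in locker 2 (prior 1/4): locker 4 is available but not opened; locker 3 gets probability (1 − 1/4)/2 = 3/8; weight (1/4)·(3/8) = 3/32.
If it is in locker 3 (prior 1/4): the attendant opened locker 3, so this case is ruled out; weight (1/4)·0 = 0.
If it is in locker 4 (prior 1/4): locker 4 holds the prize so is unavailable; the attendant chooses uniformly among the 2 others, probability 1/2; weight (1/4)·(1/2) = 1/8.
The weights sum to 13/32.
So P(the prize voucher in locker 1 | the attendant opened locker 3) = (3/16) / (13/32) = 6/13.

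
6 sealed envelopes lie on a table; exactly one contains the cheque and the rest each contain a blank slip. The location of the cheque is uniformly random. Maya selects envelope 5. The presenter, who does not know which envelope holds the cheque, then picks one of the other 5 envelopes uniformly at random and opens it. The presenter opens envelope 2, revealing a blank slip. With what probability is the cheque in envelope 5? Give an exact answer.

1/5

Condition on the true location of the cheque.
If it is in any of envelopes 1, 3, 4, 5, and 6 (prior 1/6 each): the presenter picks envelope 2 with probability 1/5 regardless, and it is not the prize; weight (1/6)·(1/5) = 1/30 each.
If it is in envelope 2 (prior 1/6): the presenter opened envelope 2, so this case is ruled out; weight (1/6)·0 = 0.
The weights sum to 1/6.
So P(the cheque in envelope 5 | the presenter opened envelope 2) = (1/30) / (1/6) = 1/5.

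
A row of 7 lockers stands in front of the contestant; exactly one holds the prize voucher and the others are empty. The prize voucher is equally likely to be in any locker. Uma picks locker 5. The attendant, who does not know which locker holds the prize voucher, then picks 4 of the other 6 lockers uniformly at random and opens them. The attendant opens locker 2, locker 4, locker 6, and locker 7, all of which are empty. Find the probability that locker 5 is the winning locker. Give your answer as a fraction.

Because the attendant chose which lockers to open without knowing where the prize voucher is, the choice is independent of the prize location. Learning that none of the 4 opened lockers holds the prize voucher simply rules out those 4 locations and leaves the remaining 3 lockers still equally likely by symmetry.
So P(the prize voucher in locker 5) = 1/3.

1/3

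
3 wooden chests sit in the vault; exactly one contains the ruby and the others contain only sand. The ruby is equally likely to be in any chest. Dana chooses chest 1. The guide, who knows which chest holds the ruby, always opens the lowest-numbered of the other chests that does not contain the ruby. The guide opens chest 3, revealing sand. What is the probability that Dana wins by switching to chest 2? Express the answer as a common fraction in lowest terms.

1

Condition on the true location of the ruby.
If it is in chest 1 (prior 1/3): the guide would have opened chest 2 instead, probability 0; weight (1/3)·0 = 0.
If it is in chest 2 (prior 1/3): chest 3 is the lowest-numbered option available, probability 1; weight (1/3)·1 = 1/3.
If it is in chest 3 (prior 1/3): the guide opened chest 3, so this case is ruled out; weight (1/3)·0 = 0.
The weights sum to 1/3.
So P(the ruby in chest 2 | the guide opened chest 3) = (1/3) / (1/3) = 1.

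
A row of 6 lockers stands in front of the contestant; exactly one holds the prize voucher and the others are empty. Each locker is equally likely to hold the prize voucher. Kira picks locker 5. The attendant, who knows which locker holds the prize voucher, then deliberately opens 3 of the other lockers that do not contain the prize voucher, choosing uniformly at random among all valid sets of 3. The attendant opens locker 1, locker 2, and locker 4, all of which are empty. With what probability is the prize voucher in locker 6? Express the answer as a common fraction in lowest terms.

5/12

Apply Bayes' rule, conditioning on where the prize voucher actually is.
If it is in any of lockers 1, 2, and 4 (prior 1/6 each): that locker was opened and seen not to hold the prize — ruled out; weight (1/6)·0 = 0 each.
If it is in either of lockers 3 and 6 (prior 1/6 each): the attendant has 4 equally likely choices, so probability 1/4; weight (1/6)·(1/4) = 1/24 each.
If it is in locker 5 (prior 1/6): the attendant has 10 equally likely choices, so probability 1/10; weight (1/6)·(1/10) = 1/60.
The weights sum to 1/10.
So P(the prize voucher in locker 6 | the attendant opened locker 1, locker 2, and locker 4) = (1/24) / (1/10) = 5/12.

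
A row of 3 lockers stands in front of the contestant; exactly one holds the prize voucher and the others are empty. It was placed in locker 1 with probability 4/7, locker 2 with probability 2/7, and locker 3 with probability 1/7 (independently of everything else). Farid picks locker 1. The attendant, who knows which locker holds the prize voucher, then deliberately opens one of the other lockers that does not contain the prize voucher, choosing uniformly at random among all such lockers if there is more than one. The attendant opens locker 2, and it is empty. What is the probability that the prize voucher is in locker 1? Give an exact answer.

2/3

Consider each possible location of the prize voucher in turn.
If it is in locker 1 (prior 4/7): the attendant has 2 equally likely choices, so probability 1/2; weight (4/7)·(1/2) = 2/7.
If it is in locker 2 (prior 2/7): the attendant opened locker 2, so this case is ruled out; weight (2/7)·0 = 0.
If it is in locker 3 (prior 1/7): the attendant has no choice, probability 1; weight (1/7)·1 = 1/7.
The weights sum to 3/7.
So P(the prize voucher in locker 1 | the attendant opened locker 2) = (2/7) / (3/7) = 2/3.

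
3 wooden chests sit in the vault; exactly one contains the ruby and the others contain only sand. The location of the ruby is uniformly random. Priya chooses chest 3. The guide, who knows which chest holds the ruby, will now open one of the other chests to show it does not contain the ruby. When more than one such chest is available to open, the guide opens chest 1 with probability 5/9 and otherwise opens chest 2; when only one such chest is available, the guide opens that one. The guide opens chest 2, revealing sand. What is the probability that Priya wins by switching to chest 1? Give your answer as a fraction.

9/13

Apply Bayes' rule, conditioning on where the ruby actually is.
If it is in chest 1 (prior 1/3): only chest 2 is available, probability 1; weight (1/3)·1 = 1/3.
If it is in chest 2 (prior 1/3): the guide opened chest 2, so this case is ruled out; weight (1/3)·0 = 0.
If it is in chest 3 (prior 1/3): chest 1 is available but not opened, probability 4/9; weight (1/3)·(4/9) = 4/27.
The weights sum to 13/27.
So P(the ruby in chest 1 | the guide opened chest 2) = (1/3) / (13/27) = 9/13.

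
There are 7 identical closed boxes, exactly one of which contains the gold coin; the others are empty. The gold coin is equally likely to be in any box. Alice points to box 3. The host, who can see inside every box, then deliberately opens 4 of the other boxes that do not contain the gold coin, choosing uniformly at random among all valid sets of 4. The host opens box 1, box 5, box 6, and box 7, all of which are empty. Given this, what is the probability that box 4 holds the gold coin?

3/7

Apply Bayes' rule, conditioning on where the gold coin actually is.
If it is in any of boxes 1, 5, 6, and 7 (prior 1/7 each): that box was opened and seen not to hold the prize — ruled out; weight (1/7)·0 = 0 each.
If it is in either of boxes 2 and 4 (prior 1/7 each): the host has 5 equally likely choices, so probability 1/5; weight (1/7)·(1/5) = 1/35 each.
If it is in box 3 (prior 1/7): the host has 15 equally likely choices, so probability 1/15; weight (1/7)·(1/15) = 1/105.
The weights sum to 1/15.
So P(the gold coin in box 4 | the host opened box 1, box 5, box 6, and box 7) = (1/35) / (1/15) = 3/7.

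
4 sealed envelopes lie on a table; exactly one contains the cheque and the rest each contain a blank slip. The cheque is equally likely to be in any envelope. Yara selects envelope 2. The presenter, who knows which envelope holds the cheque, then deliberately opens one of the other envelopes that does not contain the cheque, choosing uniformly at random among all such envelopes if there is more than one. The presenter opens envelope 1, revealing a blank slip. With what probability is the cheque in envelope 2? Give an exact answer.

Consider each possible location of the cheque in turn.
If it is in envelope 1 (prior 1/4): the presenter opened envelope 1, so this case is ruled out; weight (1/4)·0 = 0.
If it is in envelope 2 (prior 1/4): the presenter has 3 equally likely choices, so probability 1/3; weight (1/4)·(1/3) = 1/12.
If it is in either of envelopes 3 and 4 (prior 1/4 each): the presenter has 2 equally likely choices, so probability 1/2; weight (1/4)·(1/2) = 1/8 each.
The weights sum to 1/3.
So P(the cheque in envelope 2 | the presenter opened envelope 1) = (1/12) / (1/3) = 1/4.

1/4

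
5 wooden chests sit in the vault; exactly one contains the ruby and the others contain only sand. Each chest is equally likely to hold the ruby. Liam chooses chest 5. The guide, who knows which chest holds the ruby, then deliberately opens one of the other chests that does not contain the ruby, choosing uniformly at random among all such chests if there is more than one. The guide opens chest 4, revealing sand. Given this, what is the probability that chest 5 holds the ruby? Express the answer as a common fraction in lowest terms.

1/5

Consider each possible location of the ruby in turn.
If it is in any of chests 1, 2, and 3 (prior 1/5 each): the guide has 3 equally likely choices, so probability 1/3; weight (1/5)·(1/3) = 1/15 each.
If it is in chest 4 (prior 1/5): the guide opened chest 4, so this case is ruled out; weight (1/5)·0 = 0.
If it is in chest 5 (prior 1/5): the guide has 4 equally likely choices, so probability 1/4; weight (1/5)·(1/4) = 1/20.
The weights sum to 1/4.
So P(the ruby in chest 5 | the guide opened chest 4) = (1/20) / (1/4) = 1/5.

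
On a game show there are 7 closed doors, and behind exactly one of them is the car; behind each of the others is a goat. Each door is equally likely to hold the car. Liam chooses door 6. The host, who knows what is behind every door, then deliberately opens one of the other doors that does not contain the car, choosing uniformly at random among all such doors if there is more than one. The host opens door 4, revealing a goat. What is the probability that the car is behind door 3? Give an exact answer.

6/35

Consider each possible location of the car in turn.
If it is behind any of doors 1, 2, 3, 5, and 7 (prior 1/7 each): the host has 5 equally likely choices, so probability 1/5; weight (1/7)·(1/5) = 1/35 each.
If it is behind door 4 (prior 1/7): the host opened door 4, so this case is ruled out; weight (1/7)·0 = 0.
If it is behind door 6 (prior 1/7): the host has 6 equally likely choices, so probability 1/6; weight (1/7)·(1/6) = 1/42.
The weights sum to 1/6.
So P(the car behind door 3 | the host opened door 4) = (1/35) / (1/6) = 6/35.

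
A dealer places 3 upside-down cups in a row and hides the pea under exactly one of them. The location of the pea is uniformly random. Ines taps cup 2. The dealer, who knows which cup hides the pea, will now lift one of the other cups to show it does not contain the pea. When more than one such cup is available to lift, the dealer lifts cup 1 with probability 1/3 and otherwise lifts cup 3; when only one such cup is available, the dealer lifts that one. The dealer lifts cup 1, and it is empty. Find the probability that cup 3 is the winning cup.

Consider each possible location of the pea in turn.
If it is under cup 1 (prior 1/3): the dealer opened cup 1, so this case is ruled out; weight (1/3)·0 = 0.
If it is under cup 2 (prior 1/3): cup 1 is available, opened with probability 1/3; weight (1/3)·(1/3) = 1/9.
If it is under cup 3 (prior 1/3): only cup 1 is available, probability 1; weight (1/3)·1 = 1/3.
The weights sum to 4/9.
So P(the pea under cup 3 | the dealer opened cup 1) = (1/3) / (4/9) = 3/4.

3/4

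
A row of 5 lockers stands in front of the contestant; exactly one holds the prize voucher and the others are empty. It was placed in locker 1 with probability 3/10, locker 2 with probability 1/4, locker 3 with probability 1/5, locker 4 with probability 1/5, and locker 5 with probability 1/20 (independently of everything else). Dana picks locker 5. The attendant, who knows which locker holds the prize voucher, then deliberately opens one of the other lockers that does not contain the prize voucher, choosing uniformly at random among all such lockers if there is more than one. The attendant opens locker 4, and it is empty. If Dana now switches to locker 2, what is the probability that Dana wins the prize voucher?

Apply Bayes' rule, conditioning on where the prize voucher actually is.
If it is in locker 1 (prior 3/10): the attendant has 3 equally likely choices, so probability 1/3; weight (3/10)·(1/3) = 1/10.
If it is in locker 2 (prior 1/4): the attendant has 3 equally likely choices, so probability 1/3; weight (1/4)·(1/3) = 1/12.
If it is in locker 3 (prior 1/5): the attendant has 3 equally likely choices, so probability 1/3; weight (1/5)·(1/3) = 1/15.
If it is in locker 4 (prior 1/5): the attendant opened locker 4, so this case is ruled out; weight (1/5)·0 = 0.
If it is in locker 5 (prior 1/20): the attendant has 4 equally likely choices, so probability 1/4; weight (1/20)·(1/4) = 1/80.
The weights sum to 21/80.
So P(the prize voucher in locker 2 | the attendant opened locker 4) = (1/12) / (21/80) = 20/63.

20/63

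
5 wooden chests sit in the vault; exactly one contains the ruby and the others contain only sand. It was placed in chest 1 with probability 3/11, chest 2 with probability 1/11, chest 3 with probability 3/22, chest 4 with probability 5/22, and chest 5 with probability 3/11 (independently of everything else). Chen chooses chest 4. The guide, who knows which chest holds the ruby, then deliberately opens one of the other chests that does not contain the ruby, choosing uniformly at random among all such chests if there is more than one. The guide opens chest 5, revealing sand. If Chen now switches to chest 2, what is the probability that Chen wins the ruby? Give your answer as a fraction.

8/59

Consider each possible location of the ruby in turn.
If it is in chest 1 (prior 3/11): the guide has 3 equally likely choices, so probability 1/3; weight (3/11)·(1/3) = 1/11.
If it is in chest 2 (prior 1/11): the guide has 3 equally likely choices, so probability 1/3; weight (1/11)·(1/3) = 1/33.
If it is in chest 3 (prior 3/22): the guide has 3 equally likely choices, so probability 1/3; weight (3/22)·(1/3) = 1/22.
If it is in chest 4 (prior 5/22): the guide has 4 equally likely choices, so probability 1/4; weight (5/22)·(1/4) = 5/88.
If it is in chest 5 (prior 3/11): the guide opened chest 5, so this case is ruled out; weight (3/11)·0 = 0.
The weights sum to 59/264.
So P(the ruby in chest 2 | the guide opened chest 5) = (1/33) / (59/264) = 8/59.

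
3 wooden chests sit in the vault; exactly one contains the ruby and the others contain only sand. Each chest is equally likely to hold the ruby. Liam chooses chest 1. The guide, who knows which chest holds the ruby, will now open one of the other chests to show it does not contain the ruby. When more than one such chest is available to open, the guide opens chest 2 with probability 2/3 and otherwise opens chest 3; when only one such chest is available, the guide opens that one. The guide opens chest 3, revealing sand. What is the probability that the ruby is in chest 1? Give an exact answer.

Apply Bayes' rule, conditioning on where the ruby actually is.
If it is in chest 1 (prior 1/3): chest 2 is available but not opened, probability 1/3; weight (1/3)·(1/3) = 1/9.
If it is in chest 2 (prior 1/3): only chest 3 is available, probability 1; weight (1/3)·1 = 1/3.
If it is in chest 3 (prior 1/3): the guide opened chest 3, so this case is ruled out; weight (1/3)·0 = 0.
The weights sum to 4/9.
So P(the ruby in chest 1 | the guide opened chest 3) = (1/9) / (4/9) = 1/4.

1/4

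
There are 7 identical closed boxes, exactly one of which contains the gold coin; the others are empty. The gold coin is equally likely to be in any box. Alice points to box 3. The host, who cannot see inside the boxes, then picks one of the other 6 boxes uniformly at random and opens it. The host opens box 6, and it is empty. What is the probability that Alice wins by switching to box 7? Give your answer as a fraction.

1/6

Because the host chose which box to open without knowing where the gold coin is, the choice is independent of the prize location. Learning that box 6 does not hold the gold coin simply rules out that one location and leaves the remaining 6 boxes still equally likely by symmetry.
So P(the gold coin in box 7) = 1/6.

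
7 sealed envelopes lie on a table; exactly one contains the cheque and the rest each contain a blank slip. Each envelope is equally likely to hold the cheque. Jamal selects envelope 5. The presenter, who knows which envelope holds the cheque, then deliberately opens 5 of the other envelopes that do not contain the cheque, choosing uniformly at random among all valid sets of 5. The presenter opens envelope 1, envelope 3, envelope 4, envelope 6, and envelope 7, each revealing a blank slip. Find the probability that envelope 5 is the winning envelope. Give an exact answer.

Apply Bayes' rule, conditioning on where the cheque actually is.
If it is in any of envelopes 1, 3, 4, 6, and 7 (prior 1/7 each): that envelope was opened and seen not to hold the prize — ruled out; weight (1/7)·0 = 0 each.
If it is in envelope 2 (prior 1/7): the presenter has no choice, probability 1; weight (1/7)·1 = 1/7.
If it is in envelope 5 (prior 1/7): the presenter has 6 equally likely choices, so probability 1/6; weight (1/7)·(1/6) = 1/42.
The weights sum to 1/6.
So P(the cheque in envelope 5 | the presenter opened envelope 1, envelope 3, envelope 4, envelope 6, and envelope 7) = (1/42) / (1/6) = 1/7.

1/7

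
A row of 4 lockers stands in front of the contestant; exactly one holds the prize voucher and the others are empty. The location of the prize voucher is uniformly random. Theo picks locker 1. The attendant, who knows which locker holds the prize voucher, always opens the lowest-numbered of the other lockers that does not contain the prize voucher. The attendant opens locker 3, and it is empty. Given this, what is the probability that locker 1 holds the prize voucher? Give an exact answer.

Apply Bayes' rule, conditioning on where the prize voucher actually is.
If it is in either of lockers 1 and 4 (prior 1/4 each): the attendant would have opened locker 2 instead, probability 0; weight (1/4)·0 = 0 each.
If it is in locker 2 (prior 1/4): locker 3 is the lowest-numbered option available, probability 1; weight (1/4)·1 = 1/4.
If it is in locker 3 (prior 1/4): the attendant opened locker 3, so this case is ruled out; weight (1/4)·0 = 0.
The weights sum to 1/4.
So P(the prize voucher in locker 1 | the attendant opened locker 3) = 0 / (1/4) = 0.

0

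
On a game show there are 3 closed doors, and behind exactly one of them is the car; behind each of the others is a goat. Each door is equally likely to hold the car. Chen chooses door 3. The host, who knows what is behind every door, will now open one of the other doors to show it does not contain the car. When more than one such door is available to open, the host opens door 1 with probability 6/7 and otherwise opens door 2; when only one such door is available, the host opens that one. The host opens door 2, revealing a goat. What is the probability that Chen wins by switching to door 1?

7/8

Condition on the true location of the car.
If it is behind door 1 (prior 1/3): only door 2 is available, probability 1; weight (1/3)·1 = 1/3.
If it is behind door 2 (prior 1/3): the host opened door 2, so this case is ruled out; weight (1/3)·0 = 0.
If it is behind door 3 (prior 1/3): door 1 is available but not opened, probability 1/7; weight (1/3)·(1/7) = 1/21.
The weights sum to 8/21.
So P(the car behind door 1 | the host opened door 2) = (1/3) / (8/21) = 7/8.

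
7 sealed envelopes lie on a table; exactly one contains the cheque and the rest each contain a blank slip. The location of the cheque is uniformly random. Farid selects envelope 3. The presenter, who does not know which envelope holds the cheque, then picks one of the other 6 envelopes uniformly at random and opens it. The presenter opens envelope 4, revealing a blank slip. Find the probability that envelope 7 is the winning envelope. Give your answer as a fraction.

1/6

Because the presenter chose which envelope to open without knowing where the cheque is, the choice is independent of the prize location. Learning that envelope 4 does not hold the cheque simply rules out that one location and leaves the remaining 6 envelopes still equally likely by symmetry.
So P(the cheque in envelope 7) = 1/6.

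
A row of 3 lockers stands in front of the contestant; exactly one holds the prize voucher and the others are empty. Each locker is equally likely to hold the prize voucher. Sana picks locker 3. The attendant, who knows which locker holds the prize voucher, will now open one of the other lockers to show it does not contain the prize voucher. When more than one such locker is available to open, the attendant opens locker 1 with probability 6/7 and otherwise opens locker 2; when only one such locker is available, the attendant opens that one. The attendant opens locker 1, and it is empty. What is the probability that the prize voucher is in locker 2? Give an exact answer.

Condition on the true location of the prize voucher.
If it is in locker 1 (prior 1/3): the attendant opened locker 1, so this case is ruled out; weight (1/3)·0 = 0.
If it is in locker 2 (prior 1/3): only locker 1 is available, probability 1; weight (1/3)·1 = 1/3.
If it is in locker 3 (prior 1/3): locker 1 is available, opened with probability 6/7; weight (1/3)·(6/7) = 2/7.
The weights sum to 13/21.
So P(the prize voucher in locker 2 | the attendant opened locker 1) = (1/3) / (13/21) = 7/13.

7/13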